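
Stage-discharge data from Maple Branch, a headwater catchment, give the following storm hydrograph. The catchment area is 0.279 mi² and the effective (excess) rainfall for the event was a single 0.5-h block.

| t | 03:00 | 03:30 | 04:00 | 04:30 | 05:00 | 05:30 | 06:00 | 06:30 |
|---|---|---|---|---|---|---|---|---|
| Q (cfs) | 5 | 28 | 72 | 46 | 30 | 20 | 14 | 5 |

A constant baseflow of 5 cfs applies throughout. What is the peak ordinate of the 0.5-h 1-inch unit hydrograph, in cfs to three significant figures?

Direct runoff: 0.0, 23.0, 67.0, 41.0, 25.0, 15.0, 9.0, 0.0 cfs; ΣQ_DR = 180.0 cfs, peak = 67.0 cfs.
Runoff depth d = ΣQ_DR·Δt / A = 180.0 × 1800 / (0.279 mi²) = 0.4999 in.
The 1-inch UH is the DRH scaled by (1 in)/d, so U_p = 67.0 × 1/0.4999 = 134 cfs.

U_p ≈ 134 cfs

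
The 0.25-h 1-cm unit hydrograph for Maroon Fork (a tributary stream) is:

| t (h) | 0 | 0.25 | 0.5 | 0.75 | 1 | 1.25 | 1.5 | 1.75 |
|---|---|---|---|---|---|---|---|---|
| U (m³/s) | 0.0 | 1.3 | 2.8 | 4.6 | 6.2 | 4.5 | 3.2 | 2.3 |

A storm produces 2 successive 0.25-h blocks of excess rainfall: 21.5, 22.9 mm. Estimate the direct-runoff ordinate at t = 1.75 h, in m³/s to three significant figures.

Q ≈ 12.3 m³/s

By discrete convolution, Q_j = Σ (P_i / 10 mm) · U_{j−i}.
At t = 1.75 h (j=7): Q = (21.5/10)·2.3 + (22.9/10)·3.2 = 12.3 m³/s.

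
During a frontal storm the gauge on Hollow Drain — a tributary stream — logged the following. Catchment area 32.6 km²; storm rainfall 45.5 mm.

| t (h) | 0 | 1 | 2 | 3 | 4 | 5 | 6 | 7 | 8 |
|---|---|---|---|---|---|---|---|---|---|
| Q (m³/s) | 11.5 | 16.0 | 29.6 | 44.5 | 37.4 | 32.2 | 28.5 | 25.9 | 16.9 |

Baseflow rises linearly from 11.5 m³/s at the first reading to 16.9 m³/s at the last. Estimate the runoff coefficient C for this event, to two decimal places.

C ≈ 0.28

ΣQ_DR = 114.7 m³/s; V = ΣQ_DR·Δt = 4.129 × 10^5 m³.
Runoff depth d = V / A = 12.67 mm.
C = d / P = 12.67 / 45.5 = 0.28.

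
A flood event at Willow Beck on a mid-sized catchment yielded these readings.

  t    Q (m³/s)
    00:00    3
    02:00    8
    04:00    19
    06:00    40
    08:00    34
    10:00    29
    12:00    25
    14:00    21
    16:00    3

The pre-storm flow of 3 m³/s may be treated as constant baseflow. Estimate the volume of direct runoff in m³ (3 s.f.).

Direct-runoff ordinates (Q − Q_b): 0.0, 5.0, 16.0, 37.0, 31.0, 26.0, 22.0, 18.0, 0.0 m³/s.
ΣQ_DR = 155.0 m³/s.
With Δt = 2 h = 7200 s, V = ΣQ_DR · Δt = 155.0 × 7200 = 1.12 × 10^6 m³.

V ≈ 1.12 × 10^6 m³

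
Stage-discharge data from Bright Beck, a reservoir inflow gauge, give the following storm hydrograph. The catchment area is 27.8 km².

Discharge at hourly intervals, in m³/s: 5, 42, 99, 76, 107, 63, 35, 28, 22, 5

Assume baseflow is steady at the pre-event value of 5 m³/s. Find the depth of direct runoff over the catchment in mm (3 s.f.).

Direct runoff: 0.0, 37.0, 94.0, 71.0, 102.0, 58.0, 30.0, 23.0, 17.0, 0.0 m³/s; ΣQ_DR = 432.0 m³/s.
V = ΣQ_DR · Δt = 432.0 × 3600 s = 1.555 × 10^6 m³.
Over A = 27.8 km², depth = V / A = 55.9 mm.

d ≈ 55.9 mm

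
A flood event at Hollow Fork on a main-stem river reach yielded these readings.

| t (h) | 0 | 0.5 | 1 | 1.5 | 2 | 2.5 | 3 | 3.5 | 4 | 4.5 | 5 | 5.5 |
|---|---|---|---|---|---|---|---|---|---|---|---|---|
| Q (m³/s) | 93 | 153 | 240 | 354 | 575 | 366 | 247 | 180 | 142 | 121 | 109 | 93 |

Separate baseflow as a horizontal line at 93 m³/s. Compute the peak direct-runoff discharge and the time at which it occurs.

Subtracting baseflow gives direct-runoff ordinates: 0.0, 60.0, 147.0, 261.0, 482.0, 273.0, 154.0, 87.0, 49.0, 28.0, 16.0, 0.0 m³/s.
The maximum is 482.0 m³/s, occurring at the reading for t = 2 h.

Q_p = 482.0 m³/s at t = 2 h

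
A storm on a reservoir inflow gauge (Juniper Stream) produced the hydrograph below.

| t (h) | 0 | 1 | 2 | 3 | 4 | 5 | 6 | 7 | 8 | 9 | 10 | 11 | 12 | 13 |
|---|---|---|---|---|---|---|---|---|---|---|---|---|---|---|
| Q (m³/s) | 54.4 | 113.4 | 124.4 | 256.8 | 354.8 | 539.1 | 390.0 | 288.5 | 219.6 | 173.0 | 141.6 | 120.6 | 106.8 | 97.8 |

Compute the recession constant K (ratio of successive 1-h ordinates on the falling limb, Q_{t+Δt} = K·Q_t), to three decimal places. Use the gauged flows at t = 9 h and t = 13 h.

K ≈ 0.867

Using the recession-limb readings at t = 9 h and t = 13 h: Q falls from 173.0 to 97.8 m³/s over 4 intervals.
K = (Q₂/Q₁)^(1/4) = (97.8/173.0)^(1/4) = 0.867.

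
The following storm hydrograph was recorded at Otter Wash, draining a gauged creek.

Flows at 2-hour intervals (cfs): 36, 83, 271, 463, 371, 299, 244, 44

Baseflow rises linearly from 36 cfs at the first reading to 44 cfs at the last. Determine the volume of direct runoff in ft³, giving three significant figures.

V ≈ 1.07 × 10^7 ft³

Direct-runoff ordinates (Q − Q_b): 0.00, 45.86, 232.71, 423.57, 330.43, 257.29, 201.14, 0.00 cfs.
ΣQ_DR = 1491 cfs.
With Δt = 2 h = 7200 s, V = ΣQ_DR · Δt = 1491 × 7200 = 1.07 × 10^7 ft³.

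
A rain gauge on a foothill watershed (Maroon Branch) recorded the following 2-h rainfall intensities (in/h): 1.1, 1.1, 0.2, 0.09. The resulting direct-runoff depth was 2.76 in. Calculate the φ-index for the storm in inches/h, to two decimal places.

φ ≈ 0.41 in/h

Only the 2 blocks with intensity above φ contribute runoff: 1.1, 1.1 in/h.
Σ(I−φ)·Δt = d  ⇒  (1.1+1.1 − 2φ)·2 = 2.76
φ = (2.200 − 2.76/2) / 2 = 0.41 in/h.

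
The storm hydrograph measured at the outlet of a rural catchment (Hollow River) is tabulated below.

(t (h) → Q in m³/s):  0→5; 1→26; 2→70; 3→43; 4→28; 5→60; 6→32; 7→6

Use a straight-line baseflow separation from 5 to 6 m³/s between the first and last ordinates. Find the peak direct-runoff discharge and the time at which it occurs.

Subtracting baseflow gives direct-runoff ordinates: 0.00, 20.86, 64.71, 37.57, 22.43, 54.29, 26.14, 0.00 m³/s.
The maximum is 64.71 m³/s, occurring at the reading for t = 2 h.

Q_p = 64.71 m³/s at t = 2 h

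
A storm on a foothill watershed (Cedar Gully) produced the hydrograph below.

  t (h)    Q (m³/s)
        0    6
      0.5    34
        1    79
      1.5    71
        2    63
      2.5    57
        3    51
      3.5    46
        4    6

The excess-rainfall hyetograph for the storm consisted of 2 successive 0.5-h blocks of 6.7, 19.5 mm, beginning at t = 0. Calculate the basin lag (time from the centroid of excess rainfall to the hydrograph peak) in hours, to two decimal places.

t_L ≈ 0.38 h

Centroid of excess rainfall: t_c = Σ P_i·t̄_i / ΣP_i = 0.6221 h (block centres at 0.25, 0.75 h).
Hydrograph peak occurs at t = 1 h, so basin lag t_L = 1 − 0.6221 = 0.38 h.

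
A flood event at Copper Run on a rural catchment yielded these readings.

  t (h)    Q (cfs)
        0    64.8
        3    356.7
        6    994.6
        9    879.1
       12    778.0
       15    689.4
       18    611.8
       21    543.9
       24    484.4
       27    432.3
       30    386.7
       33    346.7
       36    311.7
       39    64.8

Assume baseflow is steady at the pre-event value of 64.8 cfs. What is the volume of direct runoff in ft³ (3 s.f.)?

Direct-runoff ordinates (Q − Q_b): 0.0, 291.9, 929.8, 814.3, 713.2, 624.6, 547.0, 479.1, 419.6, 367.5, 321.9, 281.9, 246.9, 0.0 cfs.
ΣQ_DR = 6038 cfs.
With Δt = 3 h = 10800 s, V = ΣQ_DR · Δt = 6038 × 10800 = 6.52 × 10^7 ft³.

V ≈ 6.52 × 10^7 ft³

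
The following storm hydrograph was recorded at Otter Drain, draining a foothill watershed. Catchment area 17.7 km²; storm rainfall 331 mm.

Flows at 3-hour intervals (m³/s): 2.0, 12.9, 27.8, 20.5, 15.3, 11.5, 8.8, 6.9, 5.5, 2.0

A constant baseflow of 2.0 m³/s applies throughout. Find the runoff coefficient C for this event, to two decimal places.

C ≈ 0.17

ΣQ_DR = 93.20 m³/s; V = ΣQ_DR·Δt = 1.007 × 10^6 m³.
Runoff depth d = V / A = 56.87 mm.
C = d / P = 56.87 / 331 = 0.17.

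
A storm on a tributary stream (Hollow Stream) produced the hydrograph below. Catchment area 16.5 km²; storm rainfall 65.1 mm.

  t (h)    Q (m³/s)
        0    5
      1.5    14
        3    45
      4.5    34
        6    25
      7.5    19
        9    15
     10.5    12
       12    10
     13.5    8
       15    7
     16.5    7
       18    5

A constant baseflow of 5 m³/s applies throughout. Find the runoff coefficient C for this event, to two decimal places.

C ≈ 0.71

ΣQ_DR = 141.0 m³/s; V = ΣQ_DR·Δt = 7.614 × 10^5 m³.
Runoff depth d = V / A = 46.15 mm.
C = d / P = 46.15 / 65.1 = 0.71.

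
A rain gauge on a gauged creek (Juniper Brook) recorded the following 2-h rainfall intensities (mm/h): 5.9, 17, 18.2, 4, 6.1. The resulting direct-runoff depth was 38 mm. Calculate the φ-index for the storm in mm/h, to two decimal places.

φ ≈ 8.10 mm/h

Only the 2 blocks with intensity above φ contribute runoff: 17, 18.2 mm/h.
Σ(I−φ)·Δt = d  ⇒  (17+18.2 − 2φ)·2 = 38
φ = (35.20 − 38/2) / 2 = 8.10 mm/h.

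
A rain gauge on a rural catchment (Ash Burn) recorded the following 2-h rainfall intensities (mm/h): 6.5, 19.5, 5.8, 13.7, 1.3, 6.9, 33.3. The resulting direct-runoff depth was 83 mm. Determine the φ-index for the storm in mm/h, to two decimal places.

φ ≈ 8.33 mm/h

Only the 3 blocks with intensity above φ contribute runoff: 19.5, 13.7, 33.3 mm/h.
Σ(I−φ)·Δt = d  ⇒  (19.5+13.7+33.3 − 3φ)·2 = 83
φ = (66.50 − 83/2) / 3 = 8.33 mm/h.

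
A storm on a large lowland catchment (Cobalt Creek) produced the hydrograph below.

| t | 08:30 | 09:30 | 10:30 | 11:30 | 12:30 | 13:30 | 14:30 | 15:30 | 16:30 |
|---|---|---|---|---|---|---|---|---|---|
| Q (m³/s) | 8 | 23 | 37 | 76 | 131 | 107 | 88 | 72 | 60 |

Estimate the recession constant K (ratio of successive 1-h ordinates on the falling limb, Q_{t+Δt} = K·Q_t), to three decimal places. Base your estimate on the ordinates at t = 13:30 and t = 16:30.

K ≈ 0.825

Using the recession-limb readings at t = 13:30 and t = 16:30: Q falls from 107 to 60 m³/s over 3 intervals.
K = (Q₂/Q₁)^(1/3) = (60/107)^(1/3) = 0.825.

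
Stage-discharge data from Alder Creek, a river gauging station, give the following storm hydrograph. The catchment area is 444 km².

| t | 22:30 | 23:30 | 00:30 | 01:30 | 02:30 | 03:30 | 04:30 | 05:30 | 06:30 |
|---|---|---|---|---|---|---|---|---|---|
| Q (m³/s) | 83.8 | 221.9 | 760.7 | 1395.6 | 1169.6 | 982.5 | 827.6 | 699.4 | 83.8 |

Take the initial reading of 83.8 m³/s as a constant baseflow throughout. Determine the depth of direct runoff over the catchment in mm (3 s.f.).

d ≈ 44.4 mm

Direct runoff: 0.0, 138.1, 676.9, 1311.8, 1085.8, 898.7, 743.8, 615.6, 0.0 m³/s; ΣQ_DR = 5471 m³/s.
V = ΣQ_DR · Δt = 5471 × 3600 s = 1.969 × 10^7 m³.
Over A = 444 km², depth = V / A = 44.4 mm.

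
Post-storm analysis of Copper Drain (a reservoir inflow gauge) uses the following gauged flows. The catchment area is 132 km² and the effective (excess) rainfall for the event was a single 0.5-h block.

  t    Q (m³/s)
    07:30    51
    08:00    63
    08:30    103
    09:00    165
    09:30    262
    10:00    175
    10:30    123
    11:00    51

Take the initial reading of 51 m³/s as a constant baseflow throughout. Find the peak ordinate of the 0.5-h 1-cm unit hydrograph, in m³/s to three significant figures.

U_p ≈ 265 m³/s

Direct runoff: 0.0, 12.0, 52.0, 114.0, 211.0, 124.0, 72.0, 0.0 m³/s; ΣQ_DR = 585.0 m³/s, peak = 211.0 m³/s.
Runoff depth d = ΣQ_DR·Δt / A = 585.0 × 1800 / (132 km²) = 7.977 mm.
The 1-cm UH is the DRH scaled by (10 mm)/d, so U_p = 211.0 × 10/7.977 = 265 m³/s.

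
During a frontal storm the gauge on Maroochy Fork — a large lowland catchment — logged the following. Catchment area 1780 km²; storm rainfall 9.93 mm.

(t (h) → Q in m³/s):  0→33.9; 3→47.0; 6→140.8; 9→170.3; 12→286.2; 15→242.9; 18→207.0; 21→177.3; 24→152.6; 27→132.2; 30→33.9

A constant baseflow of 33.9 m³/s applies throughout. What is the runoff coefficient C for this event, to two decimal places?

C ≈ 0.76

ΣQ_DR = 1251 m³/s; V = ΣQ_DR·Δt = 1.351 × 10^7 m³.
Runoff depth d = V / A = 7.592 mm.
C = d / P = 7.592 / 9.93 = 0.76.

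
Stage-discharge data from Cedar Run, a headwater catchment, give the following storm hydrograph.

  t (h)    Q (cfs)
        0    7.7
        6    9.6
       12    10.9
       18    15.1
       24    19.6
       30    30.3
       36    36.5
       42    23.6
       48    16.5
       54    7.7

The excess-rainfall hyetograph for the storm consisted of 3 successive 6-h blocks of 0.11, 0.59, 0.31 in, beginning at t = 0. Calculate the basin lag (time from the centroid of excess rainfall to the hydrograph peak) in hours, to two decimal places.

t_L ≈ 25.81 h

Centroid of excess rainfall: t_c = Σ P_i·t̄_i / ΣP_i = 10.1881 h (block centres at 3, 9, 15 h).
Hydrograph peak occurs at t = 36 h, so basin lag t_L = 36 − 10.1881 = 25.81 h.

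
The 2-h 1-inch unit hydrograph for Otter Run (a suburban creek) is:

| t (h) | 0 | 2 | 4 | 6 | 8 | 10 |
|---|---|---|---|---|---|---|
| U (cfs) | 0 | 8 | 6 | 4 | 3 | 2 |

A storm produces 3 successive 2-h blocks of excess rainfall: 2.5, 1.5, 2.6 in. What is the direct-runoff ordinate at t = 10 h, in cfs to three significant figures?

By discrete convolution, Q_j = Σ (P_i / 1 in) · U_{j−i}.
At t = 10 h (j=5): Q = (2.5/1)·2 + (1.5/1)·3 + (2.6/1)·4 = 19.9 cfs.

Q ≈ 19.9 cfs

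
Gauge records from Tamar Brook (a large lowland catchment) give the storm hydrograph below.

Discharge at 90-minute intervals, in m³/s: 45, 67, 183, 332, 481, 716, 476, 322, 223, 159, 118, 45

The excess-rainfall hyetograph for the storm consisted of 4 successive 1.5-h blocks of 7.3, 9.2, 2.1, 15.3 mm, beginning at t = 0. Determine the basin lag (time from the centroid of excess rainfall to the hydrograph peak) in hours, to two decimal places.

Centroid of excess rainfall: t_c = Σ P_i·t̄_i / ΣP_i = 3.3739 h (block centres at 0.75, 2.25, 3.75, 5.25 h).
Hydrograph peak occurs at t = 7.5 h, so basin lag t_L = 7.5 − 3.3739 = 4.13 h.

t_L ≈ 4.13 h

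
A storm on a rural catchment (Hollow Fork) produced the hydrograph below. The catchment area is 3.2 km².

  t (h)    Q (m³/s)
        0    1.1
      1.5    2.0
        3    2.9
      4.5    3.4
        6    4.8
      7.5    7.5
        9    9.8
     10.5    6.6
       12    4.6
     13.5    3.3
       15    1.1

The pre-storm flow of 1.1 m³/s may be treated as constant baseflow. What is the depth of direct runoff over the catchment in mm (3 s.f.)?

Direct runoff: 0.0, 0.9, 1.8, 2.3, 3.7, 6.4, 8.7, 5.5, 3.5, 2.2, 0.0 m³/s; ΣQ_DR = 35.00 m³/s.
V = ΣQ_DR · Δt = 35.00 × 5400 s = 1.890 × 10^5 m³.
Over A = 3.2 km², depth = V / A = 59.1 mm.

d ≈ 59.1 mm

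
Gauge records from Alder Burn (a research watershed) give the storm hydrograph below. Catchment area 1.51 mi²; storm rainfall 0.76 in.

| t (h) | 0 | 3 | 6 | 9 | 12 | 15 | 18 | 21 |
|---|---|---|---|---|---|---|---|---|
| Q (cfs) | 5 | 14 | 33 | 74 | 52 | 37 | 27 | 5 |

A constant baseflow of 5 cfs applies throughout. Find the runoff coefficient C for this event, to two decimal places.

C ≈ 0.84

ΣQ_DR = 207.0 cfs; V = ΣQ_DR·Δt = 2.236 × 10^6 ft³.
Runoff depth d = V / A = 0.6373 in.
C = d / P = 0.6373 / 0.76 = 0.84.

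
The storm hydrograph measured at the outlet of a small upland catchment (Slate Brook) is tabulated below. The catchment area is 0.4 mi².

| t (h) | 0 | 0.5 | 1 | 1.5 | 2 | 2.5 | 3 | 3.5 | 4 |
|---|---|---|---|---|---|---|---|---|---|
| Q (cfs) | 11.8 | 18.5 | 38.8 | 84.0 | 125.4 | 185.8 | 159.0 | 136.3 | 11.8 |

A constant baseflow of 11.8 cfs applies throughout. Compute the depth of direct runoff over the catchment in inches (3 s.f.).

d ≈ 1.29 in

Direct runoff: 0.0, 6.7, 27.0, 72.2, 113.6, 174.0, 147.2, 124.5, 0.0 cfs; ΣQ_DR = 665.2 cfs.
V = ΣQ_DR · Δt = 665.2 × 1800 s = 1.197 × 10^6 ft³.
Over A = 0.4 mi², depth = V / A = 1.29 in.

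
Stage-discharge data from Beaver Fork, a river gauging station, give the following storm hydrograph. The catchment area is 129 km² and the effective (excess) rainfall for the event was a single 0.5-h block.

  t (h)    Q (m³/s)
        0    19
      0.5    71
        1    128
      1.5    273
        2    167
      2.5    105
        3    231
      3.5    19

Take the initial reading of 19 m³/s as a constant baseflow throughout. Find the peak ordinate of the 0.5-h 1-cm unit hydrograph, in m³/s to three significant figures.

Direct runoff: 0.0, 52.0, 109.0, 254.0, 148.0, 86.0, 212.0, 0.0 m³/s; ΣQ_DR = 861.0 m³/s, peak = 254.0 m³/s.
Runoff depth d = ΣQ_DR·Δt / A = 861.0 × 1800 / (129 km²) = 12.01 mm.
The 1-cm UH is the DRH scaled by (10 mm)/d, so U_p = 254.0 × 10/12.01 = 211 m³/s.

U_p ≈ 211 m³/s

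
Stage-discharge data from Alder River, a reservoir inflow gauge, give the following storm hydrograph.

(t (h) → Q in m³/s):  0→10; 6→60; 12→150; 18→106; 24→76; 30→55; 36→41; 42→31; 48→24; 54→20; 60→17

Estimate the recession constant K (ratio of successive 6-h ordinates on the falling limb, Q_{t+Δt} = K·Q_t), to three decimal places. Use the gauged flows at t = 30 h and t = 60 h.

Using the recession-limb readings at t = 30 h and t = 60 h: Q falls from 55 to 17 m³/s over 5 intervals.
K = (Q₂/Q₁)^(1/5) = (17/55)^(1/5) = 0.791.

K ≈ 0.791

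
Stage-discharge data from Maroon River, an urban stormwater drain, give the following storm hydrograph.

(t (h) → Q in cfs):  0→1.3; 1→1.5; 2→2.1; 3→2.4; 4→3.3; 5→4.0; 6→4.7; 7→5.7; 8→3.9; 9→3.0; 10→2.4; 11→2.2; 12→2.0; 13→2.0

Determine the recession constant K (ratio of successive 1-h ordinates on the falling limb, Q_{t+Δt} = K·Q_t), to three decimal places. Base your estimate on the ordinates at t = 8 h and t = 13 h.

Using the recession-limb readings at t = 8 h and t = 13 h: Q falls from 3.9 to 2.0 cfs over 5 intervals.
K = (Q₂/Q₁)^(1/5) = (2.0/3.9)^(1/5) = 0.875.

K ≈ 0.875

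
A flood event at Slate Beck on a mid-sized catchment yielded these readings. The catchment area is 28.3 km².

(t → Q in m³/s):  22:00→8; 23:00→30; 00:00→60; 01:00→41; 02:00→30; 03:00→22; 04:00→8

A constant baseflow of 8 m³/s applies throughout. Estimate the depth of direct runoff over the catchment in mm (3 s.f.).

d ≈ 18.2 mm

Direct runoff: 0.0, 22.0, 52.0, 33.0, 22.0, 14.0, 0.0 m³/s; ΣQ_DR = 143.0 m³/s.
V = ΣQ_DR · Δt = 143.0 × 3600 s = 5.148 × 10^5 m³.
Over A = 28.3 km², depth = V / A = 18.2 mm.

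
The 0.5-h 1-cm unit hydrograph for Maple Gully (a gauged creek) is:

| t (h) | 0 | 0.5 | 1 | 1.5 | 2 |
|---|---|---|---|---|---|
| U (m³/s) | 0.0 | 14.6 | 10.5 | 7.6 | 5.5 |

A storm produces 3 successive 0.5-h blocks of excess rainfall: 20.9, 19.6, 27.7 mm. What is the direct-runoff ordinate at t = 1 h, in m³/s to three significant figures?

By discrete convolution, Q_j = Σ (P_i / 10 mm) · U_{j−i}.
At t = 1 h (j=2): Q = (20.9/10)·10.5 + (19.6/10)·14.6 + (27.7/10)·0.0 = 50.6 m³/s.

Q ≈ 50.6 m³/s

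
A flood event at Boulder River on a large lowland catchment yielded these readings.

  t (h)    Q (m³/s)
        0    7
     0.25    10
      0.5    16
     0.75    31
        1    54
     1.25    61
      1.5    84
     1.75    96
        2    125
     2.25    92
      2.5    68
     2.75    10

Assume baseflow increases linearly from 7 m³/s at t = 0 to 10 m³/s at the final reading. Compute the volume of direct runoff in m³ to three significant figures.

Direct-runoff ordinates (Q − Q_b): 0.00, 2.73, 8.45, 23.18, 45.91, 52.64, 75.36, 87.09, 115.82, 82.55, 58.27, 0.00 m³/s.
ΣQ_DR = 552.0 m³/s.
With Δt = 0.25 h = 900 s, V = ΣQ_DR · Δt = 552.0 × 900 = 4.97 × 10^5 m³.

V ≈ 4.97 × 10^5 m³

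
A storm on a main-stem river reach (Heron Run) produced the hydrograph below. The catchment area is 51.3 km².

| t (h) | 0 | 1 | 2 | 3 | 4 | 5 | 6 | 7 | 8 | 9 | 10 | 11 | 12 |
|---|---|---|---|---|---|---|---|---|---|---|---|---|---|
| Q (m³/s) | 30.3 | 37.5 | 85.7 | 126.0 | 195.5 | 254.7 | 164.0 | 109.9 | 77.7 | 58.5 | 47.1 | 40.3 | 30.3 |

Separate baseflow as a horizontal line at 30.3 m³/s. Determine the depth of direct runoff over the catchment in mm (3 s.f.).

d ≈ 60.6 mm

Direct runoff: 0.0, 7.2, 55.4, 95.7, 165.2, 224.4, 133.7, 79.6, 47.4, 28.2, 16.8, 10.0, 0.0 m³/s; ΣQ_DR = 863.6 m³/s.
V = ΣQ_DR · Δt = 863.6 × 3600 s = 3.109 × 10^6 m³.
Over A = 51.3 km², depth = V / A = 60.6 mm.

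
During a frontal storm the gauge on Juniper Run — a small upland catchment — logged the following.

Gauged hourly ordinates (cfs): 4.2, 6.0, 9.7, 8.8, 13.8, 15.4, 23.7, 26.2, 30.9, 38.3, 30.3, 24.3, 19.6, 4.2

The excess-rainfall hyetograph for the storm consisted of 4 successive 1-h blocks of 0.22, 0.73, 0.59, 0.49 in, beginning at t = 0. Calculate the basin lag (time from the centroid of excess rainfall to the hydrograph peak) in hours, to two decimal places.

Centroid of excess rainfall: t_c = Σ P_i·t̄_i / ΣP_i = 2.1650 h (block centres at 0.5, 1.5, 2.5, 3.5 h).
Hydrograph peak occurs at t = 9 h, so basin lag t_L = 9 − 2.1650 = 6.83 h.

t_L ≈ 6.83 h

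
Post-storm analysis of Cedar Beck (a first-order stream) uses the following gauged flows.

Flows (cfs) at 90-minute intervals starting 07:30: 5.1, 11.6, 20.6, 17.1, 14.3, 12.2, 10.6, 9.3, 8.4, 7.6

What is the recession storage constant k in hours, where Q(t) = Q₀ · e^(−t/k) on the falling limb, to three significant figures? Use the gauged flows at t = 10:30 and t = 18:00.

On the falling limb, Q drops from 20.6 to 9.3 cfs between t = 10:30 and t = 18:00 (Δt = 7.5 h).
k = −Δt / ln(Q₂/Q₁) = −7.5 / ln(9.3/20.6) = 9.43 h.

k ≈ 9.43 h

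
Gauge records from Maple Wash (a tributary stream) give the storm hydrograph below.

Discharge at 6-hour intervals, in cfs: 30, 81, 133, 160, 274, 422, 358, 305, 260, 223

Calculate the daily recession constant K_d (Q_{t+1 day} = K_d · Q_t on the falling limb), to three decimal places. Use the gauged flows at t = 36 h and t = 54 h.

Between t = 36 h and t = 54 h the flow falls from 358 to 223 cfs over 3×6 h = 18 h.
Per-interval ratio K = (223/358)^(1/3) = 0.8540; K_d = K^(24/6) = 0.532.

K_d ≈ 0.532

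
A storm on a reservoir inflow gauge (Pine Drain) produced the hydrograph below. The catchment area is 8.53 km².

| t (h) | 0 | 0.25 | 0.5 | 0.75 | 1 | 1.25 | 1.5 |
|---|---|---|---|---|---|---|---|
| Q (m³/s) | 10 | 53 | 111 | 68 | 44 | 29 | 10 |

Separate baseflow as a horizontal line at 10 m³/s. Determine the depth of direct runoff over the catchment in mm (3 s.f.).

d ≈ 26.9 mm

Direct runoff: 0.0, 43.0, 101.0, 58.0, 34.0, 19.0, 0.0 m³/s; ΣQ_DR = 255.0 m³/s.
V = ΣQ_DR · Δt = 255.0 × 900 s = 2.295 × 10^5 m³.
Over A = 8.53 km², depth = V / A = 26.9 mm.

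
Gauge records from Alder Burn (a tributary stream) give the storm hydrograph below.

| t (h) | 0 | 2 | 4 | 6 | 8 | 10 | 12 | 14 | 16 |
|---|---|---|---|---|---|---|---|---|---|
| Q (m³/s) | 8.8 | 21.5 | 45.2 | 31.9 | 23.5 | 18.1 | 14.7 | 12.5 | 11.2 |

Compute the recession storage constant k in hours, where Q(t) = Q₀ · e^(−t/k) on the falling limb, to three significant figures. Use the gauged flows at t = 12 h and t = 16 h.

k ≈ 14.7 h

On the falling limb, Q drops from 14.7 to 11.2 m³/s between t = 12 h and t = 16 h (Δt = 4 h).
k = −Δt / ln(Q₂/Q₁) = −4 / ln(11.2/14.7) = 14.7 h.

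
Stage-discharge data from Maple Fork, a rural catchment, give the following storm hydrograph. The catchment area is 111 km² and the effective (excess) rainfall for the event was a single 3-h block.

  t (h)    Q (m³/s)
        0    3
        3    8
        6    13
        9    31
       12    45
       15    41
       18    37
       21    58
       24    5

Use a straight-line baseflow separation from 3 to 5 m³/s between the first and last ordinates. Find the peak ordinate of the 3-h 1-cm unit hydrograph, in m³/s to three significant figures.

U_p ≈ 26.7 m³/s

Direct runoff: 0.00, 4.75, 9.50, 27.25, 41.00, 36.75, 32.50, 53.25, 0.00 m³/s; ΣQ_DR = 205.0 m³/s, peak = 53.25 m³/s.
Runoff depth d = ΣQ_DR·Δt / A = 205.0 × 10800 / (111 km²) = 19.95 mm.
The 1-cm UH is the DRH scaled by (10 mm)/d, so U_p = 53.25 × 10/19.95 = 26.7 m³/s.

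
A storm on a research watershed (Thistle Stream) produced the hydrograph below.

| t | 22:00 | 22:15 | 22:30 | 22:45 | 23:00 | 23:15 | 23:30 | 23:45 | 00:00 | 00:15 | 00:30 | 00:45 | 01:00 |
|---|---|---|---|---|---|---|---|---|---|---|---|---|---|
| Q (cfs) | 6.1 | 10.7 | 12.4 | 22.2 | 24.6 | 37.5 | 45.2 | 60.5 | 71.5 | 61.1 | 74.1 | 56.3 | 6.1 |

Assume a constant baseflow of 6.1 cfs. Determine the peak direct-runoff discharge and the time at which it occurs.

Q_p = 68.0 cfs at t = 00:30

Subtracting baseflow gives direct-runoff ordinates: 0.0, 4.6, 6.3, 16.1, 18.5, 31.4, 39.1, 54.4, 65.4, 55.0, 68.0, 50.2, 0.0 cfs.
The maximum is 68.0 cfs, occurring at the reading for t = 00:30.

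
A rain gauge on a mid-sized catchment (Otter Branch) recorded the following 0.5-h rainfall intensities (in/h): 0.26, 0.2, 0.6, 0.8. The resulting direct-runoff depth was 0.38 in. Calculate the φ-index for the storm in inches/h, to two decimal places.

Only the 2 blocks with intensity above φ contribute runoff: 0.6, 0.8 in/h.
Σ(I−φ)·Δt = d  ⇒  (0.6+0.8 − 2φ)·0.5 = 0.38
φ = (1.400 − 0.38/0.5) / 2 = 0.32 in/h.

φ ≈ 0.32 in/h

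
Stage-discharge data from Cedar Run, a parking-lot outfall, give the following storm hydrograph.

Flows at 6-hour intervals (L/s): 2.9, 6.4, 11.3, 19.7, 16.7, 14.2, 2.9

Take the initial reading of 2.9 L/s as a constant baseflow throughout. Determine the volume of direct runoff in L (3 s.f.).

V ≈ 1.16 × 10^6 L

Direct-runoff ordinates (Q − Q_b): 0.0, 3.5, 8.4, 16.8, 13.8, 11.3, 0.0 L/s.
ΣQ_DR = 53.80 L/s.
With Δt = 6 h = 21600 s, V = ΣQ_DR · Δt = 53.80 × 21600 = 1.16 × 10^6 L.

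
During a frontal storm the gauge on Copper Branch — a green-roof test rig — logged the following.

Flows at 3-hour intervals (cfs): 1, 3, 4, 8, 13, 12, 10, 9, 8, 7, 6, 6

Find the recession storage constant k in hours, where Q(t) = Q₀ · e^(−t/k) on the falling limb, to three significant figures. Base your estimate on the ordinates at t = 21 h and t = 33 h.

On the falling limb, Q drops from 9 to 6 cfs between t = 21 h and t = 33 h (Δt = 12 h).
k = −Δt / ln(Q₂/Q₁) = −12 / ln(6/9) = 29.6 h.

k ≈ 29.6 h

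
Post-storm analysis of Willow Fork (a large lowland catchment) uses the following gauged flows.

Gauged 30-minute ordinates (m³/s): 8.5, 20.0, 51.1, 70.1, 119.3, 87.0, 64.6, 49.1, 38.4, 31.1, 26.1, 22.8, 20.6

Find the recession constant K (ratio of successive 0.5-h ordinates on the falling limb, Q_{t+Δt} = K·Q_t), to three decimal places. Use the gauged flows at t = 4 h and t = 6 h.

Using the recession-limb readings at t = 4 h and t = 6 h: Q falls from 38.4 to 20.6 m³/s over 4 intervals.
K = (Q₂/Q₁)^(1/4) = (20.6/38.4)^(1/4) = 0.856.

K ≈ 0.856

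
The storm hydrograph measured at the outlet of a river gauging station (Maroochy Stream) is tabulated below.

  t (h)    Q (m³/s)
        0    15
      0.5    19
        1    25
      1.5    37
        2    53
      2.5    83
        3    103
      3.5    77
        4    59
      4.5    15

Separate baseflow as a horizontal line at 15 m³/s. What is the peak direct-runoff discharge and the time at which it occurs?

Subtracting baseflow gives direct-runoff ordinates: 0.0, 4.0, 10.0, 22.0, 38.0, 68.0, 88.0, 62.0, 44.0, 0.0 m³/s.
The maximum is 88.0 m³/s, occurring at the reading for t = 3 h.

Q_p = 88.0 m³/s at t = 3 h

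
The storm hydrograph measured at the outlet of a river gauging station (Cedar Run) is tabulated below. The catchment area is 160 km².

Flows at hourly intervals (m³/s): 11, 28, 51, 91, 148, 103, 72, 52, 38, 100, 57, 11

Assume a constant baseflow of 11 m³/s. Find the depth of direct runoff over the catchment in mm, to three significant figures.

Direct runoff: 0.0, 17.0, 40.0, 80.0, 137.0, 92.0, 61.0, 41.0, 27.0, 89.0, 46.0, 0.0 m³/s; ΣQ_DR = 630.0 m³/s.
V = ΣQ_DR · Δt = 630.0 × 3600 s = 2.268 × 10^6 m³.
Over A = 160 km², depth = V / A = 14.2 mm.

d ≈ 14.2 mm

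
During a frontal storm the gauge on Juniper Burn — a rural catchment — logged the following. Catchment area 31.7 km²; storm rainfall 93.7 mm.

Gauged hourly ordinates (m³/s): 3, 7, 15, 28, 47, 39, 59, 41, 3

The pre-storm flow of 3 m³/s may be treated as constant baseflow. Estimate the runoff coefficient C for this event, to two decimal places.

ΣQ_DR = 215.0 m³/s; V = ΣQ_DR·Δt = 7.740 × 10^5 m³.
Runoff depth d = V / A = 24.42 mm.
C = d / P = 24.42 / 93.7 = 0.26.

C ≈ 0.26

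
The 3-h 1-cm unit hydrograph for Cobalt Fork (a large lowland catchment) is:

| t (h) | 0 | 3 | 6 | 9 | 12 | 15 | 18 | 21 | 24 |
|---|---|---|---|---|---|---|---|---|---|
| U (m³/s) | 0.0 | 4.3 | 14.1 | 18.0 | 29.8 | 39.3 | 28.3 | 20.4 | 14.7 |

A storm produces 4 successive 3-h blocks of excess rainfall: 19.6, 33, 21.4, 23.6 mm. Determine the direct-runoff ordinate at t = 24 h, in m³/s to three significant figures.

Q ≈ 249 m³/s

By discrete convolution, Q_j = Σ (P_i / 10 mm) · U_{j−i}.
At t = 24 h (j=8): Q = (19.6/10)·14.7 + (33/10)·20.4 + (21.4/10)·28.3 + (23.6/10)·39.3 = 249 m³/s.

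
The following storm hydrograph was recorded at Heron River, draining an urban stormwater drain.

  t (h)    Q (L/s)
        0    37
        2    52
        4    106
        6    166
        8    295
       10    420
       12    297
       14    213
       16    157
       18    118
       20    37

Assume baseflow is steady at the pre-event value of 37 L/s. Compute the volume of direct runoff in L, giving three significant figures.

Direct-runoff ordinates (Q − Q_b): 0.0, 15.0, 69.0, 129.0, 258.0, 383.0, 260.0, 176.0, 120.0, 81.0, 0.0 L/s.
ΣQ_DR = 1491 L/s.
With Δt = 2 h = 7200 s, V = ΣQ_DR · Δt = 1491 × 7200 = 1.07 × 10^7 L.

V ≈ 1.07 × 10^7 L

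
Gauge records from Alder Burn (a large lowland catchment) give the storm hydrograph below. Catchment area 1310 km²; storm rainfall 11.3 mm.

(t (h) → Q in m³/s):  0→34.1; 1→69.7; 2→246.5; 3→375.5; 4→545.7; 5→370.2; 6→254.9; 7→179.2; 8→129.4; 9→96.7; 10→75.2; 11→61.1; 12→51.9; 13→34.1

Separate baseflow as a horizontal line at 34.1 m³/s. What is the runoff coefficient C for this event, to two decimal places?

ΣQ_DR = 2047 m³/s; V = ΣQ_DR·Δt = 7.368 × 10^6 m³.
Runoff depth d = V / A = 5.625 mm.
C = d / P = 5.625 / 11.3 = 0.50.

C ≈ 0.50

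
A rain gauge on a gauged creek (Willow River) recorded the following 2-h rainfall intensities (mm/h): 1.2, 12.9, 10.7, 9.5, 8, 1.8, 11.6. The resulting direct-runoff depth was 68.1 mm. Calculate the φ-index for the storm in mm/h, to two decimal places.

Only the 5 blocks with intensity above φ contribute runoff: 12.9, 10.7, 9.5, 8, 11.6 mm/h.
Σ(I−φ)·Δt = d  ⇒  (12.9+10.7+9.5+8+11.6 − 5φ)·2 = 68.1
φ = (52.70 − 68.1/2) / 5 = 3.73 mm/h.

φ ≈ 3.73 mm/h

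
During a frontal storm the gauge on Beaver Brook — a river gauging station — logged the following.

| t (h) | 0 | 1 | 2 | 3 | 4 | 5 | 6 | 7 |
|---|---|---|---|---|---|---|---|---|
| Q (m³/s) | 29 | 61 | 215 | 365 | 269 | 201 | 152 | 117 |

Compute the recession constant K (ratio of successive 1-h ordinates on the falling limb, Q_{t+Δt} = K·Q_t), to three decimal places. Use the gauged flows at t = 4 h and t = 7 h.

Using the recession-limb readings at t = 4 h and t = 7 h: Q falls from 269 to 117 m³/s over 3 intervals.
K = (Q₂/Q₁)^(1/3) = (117/269)^(1/3) = 0.758.

K ≈ 0.758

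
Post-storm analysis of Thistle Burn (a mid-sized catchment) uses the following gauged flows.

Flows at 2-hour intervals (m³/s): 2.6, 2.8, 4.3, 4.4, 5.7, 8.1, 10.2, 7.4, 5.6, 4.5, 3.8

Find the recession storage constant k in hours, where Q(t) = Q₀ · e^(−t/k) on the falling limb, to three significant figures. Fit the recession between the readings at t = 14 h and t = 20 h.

On the falling limb, Q drops from 7.4 to 3.8 m³/s between t = 14 h and t = 20 h (Δt = 6 h).
k = −Δt / ln(Q₂/Q₁) = −6 / ln(3.8/7.4) = 9.00 h.

k ≈ 9.00 h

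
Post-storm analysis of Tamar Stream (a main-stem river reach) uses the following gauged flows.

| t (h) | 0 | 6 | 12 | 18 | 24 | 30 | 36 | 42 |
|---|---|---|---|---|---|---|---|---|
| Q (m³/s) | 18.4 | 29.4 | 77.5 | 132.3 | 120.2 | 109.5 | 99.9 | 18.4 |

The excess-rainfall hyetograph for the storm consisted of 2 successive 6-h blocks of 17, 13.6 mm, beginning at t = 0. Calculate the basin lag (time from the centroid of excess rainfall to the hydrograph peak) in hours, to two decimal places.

Centroid of excess rainfall: t_c = Σ P_i·t̄_i / ΣP_i = 5.6667 h (block centres at 3, 9 h).
Hydrograph peak occurs at t = 18 h, so basin lag t_L = 18 − 5.6667 = 12.33 h.

t_L ≈ 12.33 h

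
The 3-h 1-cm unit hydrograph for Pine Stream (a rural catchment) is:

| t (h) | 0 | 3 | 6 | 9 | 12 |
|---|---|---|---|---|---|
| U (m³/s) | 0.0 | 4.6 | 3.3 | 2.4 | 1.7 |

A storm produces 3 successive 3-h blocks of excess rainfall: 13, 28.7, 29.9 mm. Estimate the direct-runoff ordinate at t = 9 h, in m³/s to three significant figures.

Q ≈ 26.3 m³/s

By discrete convolution, Q_j = Σ (P_i / 10 mm) · U_{j−i}.
At t = 9 h (j=3): Q = (13/10)·2.4 + (28.7/10)·3.3 + (29.9/10)·4.6 = 26.3 m³/s.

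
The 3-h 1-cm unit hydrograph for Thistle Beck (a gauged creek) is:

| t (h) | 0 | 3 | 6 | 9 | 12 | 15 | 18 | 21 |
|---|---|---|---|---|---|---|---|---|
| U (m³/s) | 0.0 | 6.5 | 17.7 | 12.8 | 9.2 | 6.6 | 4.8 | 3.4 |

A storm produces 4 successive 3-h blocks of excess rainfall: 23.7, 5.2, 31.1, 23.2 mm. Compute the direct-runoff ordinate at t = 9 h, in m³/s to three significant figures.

Q ≈ 59.8 m³/s

By discrete convolution, Q_j = Σ (P_i / 10 mm) · U_{j−i}.
At t = 9 h (j=3): Q = (23.7/10)·12.8 + (5.2/10)·17.7 + (31.1/10)·6.5 + (23.2/10)·0.0 = 59.8 m³/s.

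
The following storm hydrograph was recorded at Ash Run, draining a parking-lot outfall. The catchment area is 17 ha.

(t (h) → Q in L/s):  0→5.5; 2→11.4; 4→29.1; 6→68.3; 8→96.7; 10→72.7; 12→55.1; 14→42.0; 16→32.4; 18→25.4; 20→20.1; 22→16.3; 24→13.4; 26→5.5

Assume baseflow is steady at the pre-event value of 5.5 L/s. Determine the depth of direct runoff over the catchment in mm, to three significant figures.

d ≈ 17.7 mm

Direct runoff: 0.0, 5.9, 23.6, 62.8, 91.2, 67.2, 49.6, 36.5, 26.9, 19.9, 14.6, 10.8, 7.9, 0.0 L/s; ΣQ_DR = 416.9 L/s.
V = ΣQ_DR · Δt = 416.9 × 7200 s = 3.002 × 10^6 L.
Over A = 17 ha, depth = V / A = 17.7 mm.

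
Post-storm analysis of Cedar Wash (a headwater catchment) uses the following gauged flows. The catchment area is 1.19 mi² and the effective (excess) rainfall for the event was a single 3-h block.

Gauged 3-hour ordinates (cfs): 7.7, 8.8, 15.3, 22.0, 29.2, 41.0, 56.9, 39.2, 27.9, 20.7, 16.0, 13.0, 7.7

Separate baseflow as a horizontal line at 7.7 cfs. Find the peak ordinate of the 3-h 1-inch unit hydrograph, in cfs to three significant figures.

Direct runoff: 0.0, 1.1, 7.6, 14.3, 21.5, 33.3, 49.2, 31.5, 20.2, 13.0, 8.3, 5.3, 0.0 cfs; ΣQ_DR = 205.3 cfs, peak = 49.2 cfs.
Runoff depth d = ΣQ_DR·Δt / A = 205.3 × 10800 / (1.19 mi²) = 0.8020 in.
The 1-inch UH is the DRH scaled by (1 in)/d, so U_p = 49.2 × 1/0.8020 = 61.3 cfs.

U_p ≈ 61.3 cfs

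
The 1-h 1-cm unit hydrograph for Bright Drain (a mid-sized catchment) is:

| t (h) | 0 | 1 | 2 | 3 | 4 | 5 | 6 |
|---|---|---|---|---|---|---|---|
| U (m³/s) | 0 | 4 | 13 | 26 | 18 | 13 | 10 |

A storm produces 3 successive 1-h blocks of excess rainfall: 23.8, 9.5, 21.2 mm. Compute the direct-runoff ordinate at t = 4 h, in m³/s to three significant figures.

By discrete convolution, Q_j = Σ (P_i / 10 mm) · U_{j−i}.
At t = 4 h (j=4): Q = (23.8/10)·18 + (9.5/10)·26 + (21.2/10)·13 = 95.1 m³/s.

Q ≈ 95.1 m³/s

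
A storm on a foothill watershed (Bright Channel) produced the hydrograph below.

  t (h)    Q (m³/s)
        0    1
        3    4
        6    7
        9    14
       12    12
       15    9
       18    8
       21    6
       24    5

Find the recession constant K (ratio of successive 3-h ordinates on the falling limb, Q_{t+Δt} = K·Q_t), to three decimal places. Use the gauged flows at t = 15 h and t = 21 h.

Using the recession-limb readings at t = 15 h and t = 21 h: Q falls from 9 to 6 m³/s over 2 intervals.
K = (Q₂/Q₁)^(1/2) = (6/9)^(1/2) = 0.816.

K ≈ 0.816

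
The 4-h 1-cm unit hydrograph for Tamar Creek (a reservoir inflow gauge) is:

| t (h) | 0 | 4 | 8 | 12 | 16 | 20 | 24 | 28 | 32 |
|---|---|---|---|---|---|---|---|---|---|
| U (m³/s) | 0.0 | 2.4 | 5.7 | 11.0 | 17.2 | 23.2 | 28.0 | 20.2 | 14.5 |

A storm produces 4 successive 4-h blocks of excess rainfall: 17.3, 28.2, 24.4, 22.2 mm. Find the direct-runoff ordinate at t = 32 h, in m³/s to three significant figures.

By discrete convolution, Q_j = Σ (P_i / 10 mm) · U_{j−i}.
At t = 32 h (j=8): Q = (17.3/10)·14.5 + (28.2/10)·20.2 + (24.4/10)·28.0 + (22.2/10)·23.2 = 202 m³/s.

Q ≈ 202 m³/s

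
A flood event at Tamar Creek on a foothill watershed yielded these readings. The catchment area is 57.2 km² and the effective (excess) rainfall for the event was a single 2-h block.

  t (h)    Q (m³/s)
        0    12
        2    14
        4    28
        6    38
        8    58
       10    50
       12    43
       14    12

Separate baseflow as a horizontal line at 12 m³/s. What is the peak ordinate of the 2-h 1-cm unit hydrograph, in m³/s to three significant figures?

U_p ≈ 23.0 m³/s

Direct runoff: 0.0, 2.0, 16.0, 26.0, 46.0, 38.0, 31.0, 0.0 m³/s; ΣQ_DR = 159.0 m³/s, peak = 46.0 m³/s.
Runoff depth d = ΣQ_DR·Δt / A = 159.0 × 7200 / (57.2 km²) = 20.01 mm.
The 1-cm UH is the DRH scaled by (10 mm)/d, so U_p = 46.0 × 10/20.01 = 23.0 m³/s.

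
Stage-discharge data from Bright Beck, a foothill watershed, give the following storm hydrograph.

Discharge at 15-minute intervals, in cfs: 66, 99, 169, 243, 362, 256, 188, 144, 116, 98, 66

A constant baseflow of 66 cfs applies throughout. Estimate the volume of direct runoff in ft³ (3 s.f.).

Direct-runoff ordinates (Q − Q_b): 0.0, 33.0, 103.0, 177.0, 296.0, 190.0, 122.0, 78.0, 50.0, 32.0, 0.0 cfs.
ΣQ_DR = 1081 cfs.
With Δt = 0.25 h = 900 s, V = ΣQ_DR · Δt = 1081 × 900 = 9.73 × 10^5 ft³.

V ≈ 9.73 × 10^5 ft³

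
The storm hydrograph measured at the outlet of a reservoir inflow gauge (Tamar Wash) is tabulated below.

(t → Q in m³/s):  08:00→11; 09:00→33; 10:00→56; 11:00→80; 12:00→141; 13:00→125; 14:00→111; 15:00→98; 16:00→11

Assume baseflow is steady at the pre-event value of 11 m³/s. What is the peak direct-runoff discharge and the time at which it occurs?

Q_p = 130.0 m³/s at t = 12:00

Subtracting baseflow gives direct-runoff ordinates: 0.0, 22.0, 45.0, 69.0, 130.0, 114.0, 100.0, 87.0, 0.0 m³/s.
The maximum is 130.0 m³/s, occurring at the reading for t = 12:00.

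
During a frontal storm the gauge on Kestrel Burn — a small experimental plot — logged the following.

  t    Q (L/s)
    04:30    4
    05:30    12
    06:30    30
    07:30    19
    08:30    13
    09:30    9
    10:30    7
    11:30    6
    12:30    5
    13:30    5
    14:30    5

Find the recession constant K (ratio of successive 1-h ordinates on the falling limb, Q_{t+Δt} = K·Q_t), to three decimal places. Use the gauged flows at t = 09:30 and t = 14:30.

K ≈ 0.889

Using the recession-limb readings at t = 09:30 and t = 14:30: Q falls from 9 to 5 L/s over 5 intervals.
K = (Q₂/Q₁)^(1/5) = (5/9)^(1/5) = 0.889.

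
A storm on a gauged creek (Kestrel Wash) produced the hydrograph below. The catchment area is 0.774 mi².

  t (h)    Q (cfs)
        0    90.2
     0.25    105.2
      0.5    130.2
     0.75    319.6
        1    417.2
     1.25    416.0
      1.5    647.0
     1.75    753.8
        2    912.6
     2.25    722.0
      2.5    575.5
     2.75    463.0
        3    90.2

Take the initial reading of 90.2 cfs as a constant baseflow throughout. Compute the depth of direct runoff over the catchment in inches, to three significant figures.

d ≈ 2.24 in

Direct runoff: 0.0, 15.0, 40.0, 229.4, 327.0, 325.8, 556.8, 663.6, 822.4, 631.8, 485.3, 372.8, 0.0 cfs; ΣQ_DR = 4470 cfs.
V = ΣQ_DR · Δt = 4470 × 900 s = 4.023 × 10^6 ft³.
Over A = 0.774 mi², depth = V / A = 2.24 in.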